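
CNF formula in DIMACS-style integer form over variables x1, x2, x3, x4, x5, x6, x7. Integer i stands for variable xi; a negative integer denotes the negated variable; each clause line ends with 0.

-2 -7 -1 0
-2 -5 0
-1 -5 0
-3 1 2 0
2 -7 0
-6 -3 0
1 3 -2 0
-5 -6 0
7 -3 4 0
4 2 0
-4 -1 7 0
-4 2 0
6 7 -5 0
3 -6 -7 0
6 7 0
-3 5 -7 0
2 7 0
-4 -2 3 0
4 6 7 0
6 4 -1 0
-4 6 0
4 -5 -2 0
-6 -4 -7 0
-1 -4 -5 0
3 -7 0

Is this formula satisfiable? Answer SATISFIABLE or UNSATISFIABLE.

SATISFIABLE

Branch on x1: take x1 = True.
  then x5 is forced to False.
The remaining clauses are satisfied by x2 = True, x3 = False, x4 = False, x6 = True, x7 = False.
So x1 = T, x2 = T, x3 = F, x4 = F, x5 = F, x6 = T, x7 = F is a satisfying assignment.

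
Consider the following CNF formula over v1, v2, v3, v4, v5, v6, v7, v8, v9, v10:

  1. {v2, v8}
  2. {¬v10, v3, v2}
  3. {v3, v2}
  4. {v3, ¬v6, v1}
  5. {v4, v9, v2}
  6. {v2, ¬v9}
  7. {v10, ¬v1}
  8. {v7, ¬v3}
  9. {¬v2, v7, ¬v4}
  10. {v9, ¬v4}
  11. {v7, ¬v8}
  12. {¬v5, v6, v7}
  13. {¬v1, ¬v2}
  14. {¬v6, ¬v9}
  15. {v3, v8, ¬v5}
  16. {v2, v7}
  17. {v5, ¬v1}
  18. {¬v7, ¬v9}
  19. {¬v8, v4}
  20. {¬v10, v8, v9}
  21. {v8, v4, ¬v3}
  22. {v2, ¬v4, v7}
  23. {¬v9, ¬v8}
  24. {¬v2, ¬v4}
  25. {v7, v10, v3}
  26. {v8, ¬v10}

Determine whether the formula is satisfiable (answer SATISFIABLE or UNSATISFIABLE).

Try v1 = False.
The remaining clauses are satisfied by v2 = True, v3 = False, v4 = False, v5 = False, v6 = False, v7 = True, v8 = False, v9 = False, v10 = False.
Every clause has at least one true literal under this assignment.
So v1 = False  v2 = True  v3 = False  v4 = False  v5 = False  v6 = False  v7 = True  v8 = False  v9 = False  v10 = False is a satisfying assignment.

SATISFIABLE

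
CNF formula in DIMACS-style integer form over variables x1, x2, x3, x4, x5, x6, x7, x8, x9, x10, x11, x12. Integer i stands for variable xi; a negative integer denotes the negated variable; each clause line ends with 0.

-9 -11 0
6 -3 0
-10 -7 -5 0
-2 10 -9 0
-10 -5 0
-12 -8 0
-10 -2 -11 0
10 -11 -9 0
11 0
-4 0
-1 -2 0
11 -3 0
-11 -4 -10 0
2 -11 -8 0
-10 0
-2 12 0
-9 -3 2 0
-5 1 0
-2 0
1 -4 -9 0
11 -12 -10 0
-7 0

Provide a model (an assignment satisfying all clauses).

The clause (x11) is unit: x11 must be True.
Unit propagation: (!x9) forces x9 = False.
The clause (!x4) is unit: x4 must be False.
The clause (!x10) is unit: x10 must be False.
The clause (!x2) is unit: x2 must be False.
(!x8) is a unit clause, so x8 = False.
The clause (!x7) is unit: x7 must be False.
x1 occurs only positively in the remaining clauses — set x1 = True.
x3 occurs only negated in the remaining clauses — set x3 = False.
x5, x6, x12 are now unconstrained; take x5 = False, x6 = True, x12 = True.
Check each clause:
  1. (!x9 || !x11) — !x9 is true.
  2. (!x3 || x6) — !x3 is true.
  3. (!x5 || !x10 || !x7) — !x7 is true.
  4. (x10 || !x9 || !x2) — !x2 is true.
  5. (!x10 || !x5) — !x5 is true.
  6. (!x12 || !x8) — !x8 is true.
  7. (!x10 || !x11 || !x2) — !x10 is true.
  8. (!x9 || x10 || !x11) — !x9 is true.
  9. (x11) — x11 is true.
  10. (!x4) — !x4 is true.
  11. (!x1 || !x2) — !x2 is true.
  12. (x11 || !x3) — x11 is true.
  13. (!x10 || !x4 || !x11) — !x4 is true.
  14. (x2 || !x8 || !x11) — !x8 is true.
  15. (!x10) — !x10 is true.
  16. (!x2 || x12) — x12 is true.
  17. (!x9 || x2 || !x3) — !x3 is true.
  18. (x1 || !x5) — x1 is true.
  19. (!x2) — !x2 is true.
  20. (!x9 || !x4 || x1) — x1 is true.
  21. (!x12 || !x10 || x11) — x11 is true.
  22. (!x7) — !x7 is true.

x1 = T  x2 = F  x3 = F  x4 = F  x5 = F  x6 = T  x7 = F  x8 = F  x9 = F  x10 = F  x11 = T  x12 = T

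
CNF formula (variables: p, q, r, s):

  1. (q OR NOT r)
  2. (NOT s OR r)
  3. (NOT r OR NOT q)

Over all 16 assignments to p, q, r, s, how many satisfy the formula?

The models are:
  p=F q=F r=F s=F
  p=F q=T r=F s=F
  p=T q=F r=F s=F
  p=T q=T r=F s=F
That's 4 in total.

4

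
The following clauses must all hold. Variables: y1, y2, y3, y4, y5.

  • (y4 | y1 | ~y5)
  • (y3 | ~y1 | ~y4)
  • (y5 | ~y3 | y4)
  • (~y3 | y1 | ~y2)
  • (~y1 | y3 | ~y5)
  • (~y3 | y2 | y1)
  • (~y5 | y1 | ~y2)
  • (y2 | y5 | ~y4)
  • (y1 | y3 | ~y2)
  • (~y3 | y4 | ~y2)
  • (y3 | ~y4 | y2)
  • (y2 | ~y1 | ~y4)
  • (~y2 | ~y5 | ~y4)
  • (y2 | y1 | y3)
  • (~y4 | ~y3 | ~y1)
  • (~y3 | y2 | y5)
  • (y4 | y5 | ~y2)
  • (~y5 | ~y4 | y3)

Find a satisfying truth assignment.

y1=T  y2=F  y3=T  y4=F  y5=T

Check each clause:
  1. (y4 | ~y5 | y1) — y1 is true.
  2. (y3 | ~y1 | ~y4) — y3 is true.
  3. (y4 | ~y3 | y5) — y5 is true.
  4. (~y2 | ~y3 | y1) — y1 is true.
  5. (~y5 | ~y1 | y3) — y3 is true.
  6. (y1 | ~y3 | y2) — y1 is true.
  7. (~y5 | y1 | ~y2) — y1 is true.
  8. (~y4 | y2 | y5) — ~y4 is true.
  9. (y1 | y3 | ~y2) — y1 is true.
  10. (~y3 | ~y2 | y4) — ~y2 is true.
  11. (y2 | ~y4 | y3) — y3 is true.
  12. (y2 | ~y1 | ~y4) — ~y4 is true.
  13. (~y2 | ~y4 | ~y5) — ~y4 is true.
  14. (y1 | y3 | y2) — y1 is true.
  15. (~y3 | ~y1 | ~y4) — ~y4 is true.
  16. (y2 | ~y3 | y5) — y5 is true.
  17. (y4 | y5 | ~y2) — y5 is true.
  18. (~y5 | y3 | ~y4) — y3 is true.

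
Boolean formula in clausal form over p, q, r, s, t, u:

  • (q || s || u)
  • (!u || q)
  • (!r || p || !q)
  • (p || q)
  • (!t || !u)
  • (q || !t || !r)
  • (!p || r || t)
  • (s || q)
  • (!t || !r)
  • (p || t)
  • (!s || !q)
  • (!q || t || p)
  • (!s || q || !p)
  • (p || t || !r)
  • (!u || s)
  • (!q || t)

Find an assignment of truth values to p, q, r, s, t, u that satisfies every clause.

p=False, q=True, r=False, s=False, t=True, u=False

Check each clause:
  1. (s || u || q) — q is true.
  2. (q || !u) — q is true.
  3. (!q || !r || p) — !r is true.
  4. (q || p) — q is true.
  5. (!t || !u) — !u is true.
  6. (q || !t || !r) — q is true.
  7. (t || r || !p) — t is true.
  8. (q || s) — q is true.
  9. (!r || !t) — !r is true.
  10. (t || p) — t is true.
  11. (!q || !s) — !s is true.
  12. (p || t || !q) — t is true.
  13. (!s || !p || q) — q is true.
  14. (t || p || !r) — !r is true.
  15. (s || !u) — !u is true.
  16. (t || !q) — t is true.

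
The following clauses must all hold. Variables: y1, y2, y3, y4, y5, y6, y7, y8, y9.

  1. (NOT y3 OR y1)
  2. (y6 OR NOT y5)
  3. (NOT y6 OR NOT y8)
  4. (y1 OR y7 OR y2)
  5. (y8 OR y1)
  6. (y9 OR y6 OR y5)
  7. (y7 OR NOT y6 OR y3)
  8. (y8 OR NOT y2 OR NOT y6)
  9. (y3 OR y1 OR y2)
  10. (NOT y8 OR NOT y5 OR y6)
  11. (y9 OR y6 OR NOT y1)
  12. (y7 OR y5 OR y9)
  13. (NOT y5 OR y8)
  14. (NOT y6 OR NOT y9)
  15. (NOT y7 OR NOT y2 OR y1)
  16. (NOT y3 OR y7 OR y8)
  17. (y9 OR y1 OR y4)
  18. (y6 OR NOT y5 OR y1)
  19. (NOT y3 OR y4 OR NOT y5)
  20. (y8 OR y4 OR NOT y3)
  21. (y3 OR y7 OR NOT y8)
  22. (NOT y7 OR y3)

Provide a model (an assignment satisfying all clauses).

y1=T, y2=F, y3=T, y4=F, y5=F, y6=F, y7=T, y8=T, y9=T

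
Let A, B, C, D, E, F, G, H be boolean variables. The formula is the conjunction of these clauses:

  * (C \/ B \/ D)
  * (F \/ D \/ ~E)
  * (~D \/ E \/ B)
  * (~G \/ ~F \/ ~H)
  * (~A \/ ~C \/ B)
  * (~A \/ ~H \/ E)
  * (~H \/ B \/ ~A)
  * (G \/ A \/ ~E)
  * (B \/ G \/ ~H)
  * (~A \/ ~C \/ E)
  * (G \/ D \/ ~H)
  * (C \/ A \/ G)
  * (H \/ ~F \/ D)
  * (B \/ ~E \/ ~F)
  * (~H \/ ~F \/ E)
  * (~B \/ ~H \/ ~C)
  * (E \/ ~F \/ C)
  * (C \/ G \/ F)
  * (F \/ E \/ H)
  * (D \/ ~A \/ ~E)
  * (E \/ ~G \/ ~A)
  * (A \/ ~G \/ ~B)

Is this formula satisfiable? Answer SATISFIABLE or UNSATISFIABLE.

SATISFIABLE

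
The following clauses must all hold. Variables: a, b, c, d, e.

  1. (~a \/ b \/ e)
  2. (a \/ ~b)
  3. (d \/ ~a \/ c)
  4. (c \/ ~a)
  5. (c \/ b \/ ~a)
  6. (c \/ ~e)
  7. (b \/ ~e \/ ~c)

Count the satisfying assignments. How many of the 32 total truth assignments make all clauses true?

The models are:
  a=F b=F c=F d=F e=F
  a=F b=F c=F d=T e=F
  a=F b=F c=T d=F e=F
  a=F b=F c=T d=T e=F
  a=T b=T c=T d=F e=F
  a=T b=T c=T d=F e=T
  a=T b=T c=T d=T e=F
  a=T b=T c=T d=T e=T
That's 8 in total.

8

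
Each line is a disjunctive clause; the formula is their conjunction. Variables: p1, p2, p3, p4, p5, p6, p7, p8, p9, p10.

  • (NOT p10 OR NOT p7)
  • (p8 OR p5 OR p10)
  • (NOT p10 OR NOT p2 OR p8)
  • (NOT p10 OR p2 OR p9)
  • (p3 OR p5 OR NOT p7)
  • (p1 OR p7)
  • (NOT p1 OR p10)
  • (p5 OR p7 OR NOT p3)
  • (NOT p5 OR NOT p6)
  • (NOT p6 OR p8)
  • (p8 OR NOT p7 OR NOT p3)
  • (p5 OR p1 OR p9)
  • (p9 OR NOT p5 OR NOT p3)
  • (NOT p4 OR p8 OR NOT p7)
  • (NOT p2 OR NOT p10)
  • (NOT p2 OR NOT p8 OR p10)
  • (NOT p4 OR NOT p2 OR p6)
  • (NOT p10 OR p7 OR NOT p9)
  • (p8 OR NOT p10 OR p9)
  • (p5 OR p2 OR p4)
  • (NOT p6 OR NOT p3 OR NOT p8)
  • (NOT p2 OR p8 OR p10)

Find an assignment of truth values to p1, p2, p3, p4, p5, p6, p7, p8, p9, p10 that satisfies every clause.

p1=F, p2=F, p3=T, p4=F, p5=T, p6=F, p7=T, p8=T, p9=T, p10=F

Check each clause:
  1. (NOT p7 OR NOT p10) — NOT p10 is true.
  2. (p10 OR p5 OR p8) — p8 is true.
  3. (NOT p2 OR NOT p10 OR p8) — p8 is true.
  4. (p2 OR NOT p10 OR p9) — p9 is true.
  5. (p5 OR NOT p7 OR p3) — p3 is true.
  6. (p1 OR p7) — p7 is true.
  7. (NOT p1 OR p10) — NOT p1 is true.
  8. (p5 OR NOT p3 OR p7) — p5 is true.
  9. (NOT p6 OR NOT p5) — NOT p6 is true.
  10. (NOT p6 OR p8) — p8 is true.
  11. (NOT p3 OR NOT p7 OR p8) — p8 is true.
  12. (p5 OR p9 OR p1) — p9 is true.
  13. (p9 OR NOT p5 OR NOT p3) — p9 is true.
  14. (p8 OR NOT p4 OR NOT p7) — p8 is true.
  15. (NOT p2 OR NOT p10) — NOT p10 is true.
  16. (NOT p8 OR NOT p2 OR p10) — NOT p2 is true.
  17. (NOT p4 OR p6 OR NOT p2) — NOT p4 is true.
  18. (NOT p9 OR p7 OR NOT p10) — p7 is true.
  19. (p9 OR p8 OR NOT p10) — p8 is true.
  20. (p2 OR p4 OR p5) — p5 is true.
  21. (NOT p3 OR NOT p6 OR NOT p8) — NOT p6 is true.
  22. (p10 OR p8 OR NOT p2) — p8 is true.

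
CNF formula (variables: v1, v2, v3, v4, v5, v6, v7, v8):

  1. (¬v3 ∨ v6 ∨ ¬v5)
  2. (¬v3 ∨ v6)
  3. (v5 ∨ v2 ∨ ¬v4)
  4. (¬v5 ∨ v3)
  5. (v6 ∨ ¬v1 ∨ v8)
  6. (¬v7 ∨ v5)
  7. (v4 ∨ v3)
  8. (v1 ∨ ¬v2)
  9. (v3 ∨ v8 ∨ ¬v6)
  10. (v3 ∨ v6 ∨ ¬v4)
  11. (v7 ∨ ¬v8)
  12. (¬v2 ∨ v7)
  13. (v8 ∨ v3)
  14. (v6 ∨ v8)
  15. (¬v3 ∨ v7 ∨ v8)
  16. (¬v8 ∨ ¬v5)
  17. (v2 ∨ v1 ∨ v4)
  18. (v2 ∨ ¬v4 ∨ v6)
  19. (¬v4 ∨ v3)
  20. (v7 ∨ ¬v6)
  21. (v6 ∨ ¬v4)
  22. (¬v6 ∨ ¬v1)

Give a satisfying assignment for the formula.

v1=F, v2=F, v3=T, v4=T, v5=T, v6=T, v7=T, v8=F

Set v1 = False and propagate.
  then v2 is forced to False.
  then v4 is forced to True.
  then v5 is forced to True.
  then v3 is forced to True.
  then v6 is forced to True.
  then v8 is forced to False.
  then v7 is forced to True.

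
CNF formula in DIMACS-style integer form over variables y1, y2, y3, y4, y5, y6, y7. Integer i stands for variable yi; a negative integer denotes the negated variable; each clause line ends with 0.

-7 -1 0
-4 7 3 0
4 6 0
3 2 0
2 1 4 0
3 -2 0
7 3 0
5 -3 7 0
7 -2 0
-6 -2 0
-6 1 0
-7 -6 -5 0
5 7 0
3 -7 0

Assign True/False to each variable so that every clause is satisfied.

Set y1 = False and propagate.
  then y6 is forced to False.
  then y4 is forced to True.
Try y2 = False.
  then y3 is forced to True.
Branch on y5: take y5 = True.
y7 is now unconstrained; take y7 = True.
Every clause has at least one true literal under this assignment.

y1 = F, y2 = F, y3 = T, y4 = T, y5 = T, y6 = F, y7 = T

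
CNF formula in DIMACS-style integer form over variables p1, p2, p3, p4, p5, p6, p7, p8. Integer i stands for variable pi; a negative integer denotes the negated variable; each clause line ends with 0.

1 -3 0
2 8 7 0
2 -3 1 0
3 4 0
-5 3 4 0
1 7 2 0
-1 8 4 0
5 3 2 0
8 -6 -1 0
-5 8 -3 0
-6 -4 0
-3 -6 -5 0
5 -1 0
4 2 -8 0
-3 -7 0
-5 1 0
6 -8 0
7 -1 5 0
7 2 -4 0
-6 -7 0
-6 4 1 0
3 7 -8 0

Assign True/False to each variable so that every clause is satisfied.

p1=T  p2=T  p3=F  p4=T  p5=T  p6=F  p7=T  p8=F

p2 occurs only positively in the remaining clauses — set p2 = True.
Try p1 = True.
  then p5 is forced to True.
Try p3 = False.
  then p4 is forced to True.
  then p6 is forced to False.
  then p8 is forced to False.
p7 is now unconstrained; take p7 = True.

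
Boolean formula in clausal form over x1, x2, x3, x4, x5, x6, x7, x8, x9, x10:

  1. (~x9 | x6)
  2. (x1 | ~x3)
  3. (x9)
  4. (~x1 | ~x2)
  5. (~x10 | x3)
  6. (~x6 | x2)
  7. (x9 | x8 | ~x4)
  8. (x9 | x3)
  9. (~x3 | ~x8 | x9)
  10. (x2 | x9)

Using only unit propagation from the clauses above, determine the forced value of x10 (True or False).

False

(x9) is a unit clause: x9 = True.
From (~x9 | x6) and x9 = True: x6 = True.
(~x6 | x2): since x6 = True, the clause reduces to (x2). x2 = True.
(~x2 | ~x1) with x2 = True leaves only ~x1, so x1 = False.
(~x3 | x1): since x1 = False, the clause reduces to (~x3). x3 = False.
(~x10 | x3) with x3 = False leaves only ~x10, so x10 = False.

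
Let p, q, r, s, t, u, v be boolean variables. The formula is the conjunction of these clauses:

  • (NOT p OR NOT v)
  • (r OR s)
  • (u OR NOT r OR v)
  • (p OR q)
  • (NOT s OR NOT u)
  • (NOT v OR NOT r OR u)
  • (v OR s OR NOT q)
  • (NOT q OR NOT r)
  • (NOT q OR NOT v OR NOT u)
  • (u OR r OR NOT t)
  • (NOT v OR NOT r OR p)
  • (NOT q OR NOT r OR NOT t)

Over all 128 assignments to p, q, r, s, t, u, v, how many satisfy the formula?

6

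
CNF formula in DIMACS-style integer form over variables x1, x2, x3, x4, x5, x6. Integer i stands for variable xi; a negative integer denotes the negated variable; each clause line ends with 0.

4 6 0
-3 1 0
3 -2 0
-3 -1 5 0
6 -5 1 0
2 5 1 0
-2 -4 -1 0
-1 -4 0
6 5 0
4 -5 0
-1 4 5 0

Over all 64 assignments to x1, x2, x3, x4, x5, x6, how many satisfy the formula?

1

Satisfying assignments:
  x1=F x2=F x3=F x4=T x5=T x6=T
That's 1 in total.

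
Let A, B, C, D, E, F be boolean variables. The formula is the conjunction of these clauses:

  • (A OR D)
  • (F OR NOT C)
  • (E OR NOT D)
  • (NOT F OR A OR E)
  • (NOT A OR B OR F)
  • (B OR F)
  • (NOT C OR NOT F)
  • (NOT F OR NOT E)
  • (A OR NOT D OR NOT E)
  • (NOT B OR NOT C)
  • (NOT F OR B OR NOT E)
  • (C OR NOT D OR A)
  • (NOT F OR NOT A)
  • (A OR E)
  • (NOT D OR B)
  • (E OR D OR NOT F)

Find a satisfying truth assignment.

A=T, B=T, C=F, D=T, E=T, F=F

Check each clause:
  1. (D OR A) — A is true.
  2. (NOT C OR F) — NOT C is true.
  3. (E OR NOT D) — E is true.
  4. (E OR A OR NOT F) — A is true.
  5. (F OR NOT A OR B) — B is true.
  6. (B OR F) — B is true.
  7. (NOT C OR NOT F) — NOT F is true.
  8. (NOT F OR NOT E) — NOT F is true.
  9. (A OR NOT E OR NOT D) — A is true.
  10. (NOT C OR NOT B) — NOT C is true.
  11. (B OR NOT F OR NOT E) — B is true.
  12. (NOT D OR C OR A) — A is true.
  13. (NOT F OR NOT A) — NOT F is true.
  14. (A OR E) — A is true.
  15. (NOT D OR B) — B is true.
  16. (NOT F OR D OR E) — NOT F is true.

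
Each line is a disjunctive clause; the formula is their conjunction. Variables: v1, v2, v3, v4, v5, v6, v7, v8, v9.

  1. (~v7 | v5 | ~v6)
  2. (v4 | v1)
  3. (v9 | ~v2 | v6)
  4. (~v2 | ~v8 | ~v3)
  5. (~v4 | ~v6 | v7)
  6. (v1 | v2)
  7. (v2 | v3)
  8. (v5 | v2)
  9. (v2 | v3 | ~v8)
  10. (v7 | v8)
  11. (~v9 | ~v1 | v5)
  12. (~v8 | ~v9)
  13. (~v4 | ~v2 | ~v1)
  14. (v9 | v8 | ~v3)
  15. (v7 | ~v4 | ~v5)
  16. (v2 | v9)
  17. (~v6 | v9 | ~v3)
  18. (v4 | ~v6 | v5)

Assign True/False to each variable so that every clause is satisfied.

v1=0, v2=1, v3=1, v4=1, v5=1, v6=0, v7=1, v8=0, v9=1

Check each clause:
  1. (v5 | ~v6 | ~v7) — ~v6 is true.
  2. (v1 | v4) — v4 is true.
  3. (v6 | ~v2 | v9) — v9 is true.
  4. (~v8 | ~v2 | ~v3) — ~v8 is true.
  5. (v7 | ~v6 | ~v4) — ~v6 is true.
  6. (v1 | v2) — v2 is true.
  7. (v3 | v2) — v2 is true.
  8. (v5 | v2) — v2 is true.
  9. (~v8 | v3 | v2) — ~v8 is true.
  10. (v7 | v8) — v7 is true.
  11. (v5 | ~v9 | ~v1) — v5 is true.
  12. (~v8 | ~v9) — ~v8 is true.
  13. (~v2 | ~v4 | ~v1) — ~v1 is true.
  14. (~v3 | v8 | v9) — v9 is true.
  15. (~v5 | ~v4 | v7) — v7 is true.
  16. (v2 | v9) — v9 is true.
  17. (v9 | ~v6 | ~v3) — v9 is true.
  18. (~v6 | v5 | v4) — ~v6 is true.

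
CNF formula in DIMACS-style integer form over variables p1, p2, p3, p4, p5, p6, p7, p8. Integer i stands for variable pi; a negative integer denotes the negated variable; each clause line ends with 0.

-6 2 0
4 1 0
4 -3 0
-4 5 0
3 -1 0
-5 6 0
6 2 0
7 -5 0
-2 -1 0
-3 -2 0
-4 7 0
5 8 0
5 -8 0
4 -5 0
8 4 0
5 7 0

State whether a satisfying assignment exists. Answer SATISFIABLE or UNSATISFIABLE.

Pure literal: p7 appears only positively; assign p7 = True.
Try p1 = False.
  then p4 is forced to True.
  then p5 is forced to True.
  then p6 is forced to True.
  then p2 is forced to True.
  then p3 is forced to False.
p8 is now unconstrained; take p8 = True.
Every clause has at least one true literal under this assignment.
So p1=F  p2=T  p3=F  p4=T  p5=T  p6=T  p7=T  p8=T is a satisfying assignment.

SATISFIABLE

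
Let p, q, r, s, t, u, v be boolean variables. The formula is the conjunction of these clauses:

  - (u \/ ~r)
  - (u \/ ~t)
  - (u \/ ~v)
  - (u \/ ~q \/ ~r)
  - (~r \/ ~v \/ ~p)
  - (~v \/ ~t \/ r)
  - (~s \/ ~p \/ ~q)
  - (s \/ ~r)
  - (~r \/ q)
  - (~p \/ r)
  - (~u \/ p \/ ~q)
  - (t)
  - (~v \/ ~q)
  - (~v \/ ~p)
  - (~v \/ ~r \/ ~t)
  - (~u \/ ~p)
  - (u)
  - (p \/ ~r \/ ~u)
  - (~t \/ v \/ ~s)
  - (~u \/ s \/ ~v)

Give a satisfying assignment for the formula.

Unit propagation: (t) forces t = True.
Unit propagation: (u) forces u = True.
The clause (~p) is unit: p must be False.
Unit propagation: (~q) forces q = False.
Unit propagation: (~r) forces r = False.
Unit propagation: (~v) forces v = False.
(~s) is a unit clause, so s = False.
Every clause has at least one true literal under this assignment.

p=F  q=F  r=F  s=F  t=T  u=T  v=F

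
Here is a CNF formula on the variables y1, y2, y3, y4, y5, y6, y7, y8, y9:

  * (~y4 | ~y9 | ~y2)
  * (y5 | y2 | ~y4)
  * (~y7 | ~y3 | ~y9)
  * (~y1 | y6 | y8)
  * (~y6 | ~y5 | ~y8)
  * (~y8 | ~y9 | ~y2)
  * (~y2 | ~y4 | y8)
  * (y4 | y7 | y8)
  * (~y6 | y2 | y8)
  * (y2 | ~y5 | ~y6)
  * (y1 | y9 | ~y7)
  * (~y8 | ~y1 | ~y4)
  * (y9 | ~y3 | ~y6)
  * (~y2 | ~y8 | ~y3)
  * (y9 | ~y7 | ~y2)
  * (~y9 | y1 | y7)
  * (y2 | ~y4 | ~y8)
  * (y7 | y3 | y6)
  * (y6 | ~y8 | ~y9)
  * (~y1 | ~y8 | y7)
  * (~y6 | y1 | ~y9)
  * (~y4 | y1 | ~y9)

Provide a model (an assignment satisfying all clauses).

Set y1 = True and propagate.
Branch on y2: take y2 = True.
Set y3 = False and propagate.
For the remaining variables, y4 = False, y5 = True, y6 = True, y7 = True, y8 = False, y9 = True works.
Check each clause:
  1. (~y4 | ~y2 | ~y9) — ~y4 is true.
  2. (~y4 | y2 | y5) — y2 is true.
  3. (~y7 | ~y9 | ~y3) — ~y3 is true.
  4. (y6 | ~y1 | y8) — y6 is true.
  5. (~y6 | ~y8 | ~y5) — ~y8 is true.
  6. (~y9 | ~y8 | ~y2) — ~y8 is true.
  7. (~y4 | y8 | ~y2) — ~y4 is true.
  8. (y8 | y4 | y7) — y7 is true.
  9. (~y6 | y8 | y2) — y2 is true.
  10. (y2 | ~y6 | ~y5) — y2 is true.
  11. (y9 | ~y7 | y1) — y9 is true.
  12. (~y8 | ~y1 | ~y4) — ~y8 is true.
  13. (~y6 | ~y3 | y9) — y9 is true.
  14. (~y3 | ~y8 | ~y2) — ~y8 is true.
  15. (~y2 | ~y7 | y9) — y9 is true.
  16. (y7 | ~y9 | y1) — y1 is true.
  17. (y2 | ~y4 | ~y8) — ~y8 is true.
  18. (y7 | y3 | y6) — y6 is true.
  19. (~y9 | ~y8 | y6) — ~y8 is true.
  20. (~y1 | y7 | ~y8) — ~y8 is true.
  21. (~y6 | y1 | ~y9) — y1 is true.
  22. (y1 | ~y4 | ~y9) — y1 is true.

y1 = True  y2 = True  y3 = False  y4 = False  y5 = True  y6 = True  y7 = True  y8 = False  y9 = True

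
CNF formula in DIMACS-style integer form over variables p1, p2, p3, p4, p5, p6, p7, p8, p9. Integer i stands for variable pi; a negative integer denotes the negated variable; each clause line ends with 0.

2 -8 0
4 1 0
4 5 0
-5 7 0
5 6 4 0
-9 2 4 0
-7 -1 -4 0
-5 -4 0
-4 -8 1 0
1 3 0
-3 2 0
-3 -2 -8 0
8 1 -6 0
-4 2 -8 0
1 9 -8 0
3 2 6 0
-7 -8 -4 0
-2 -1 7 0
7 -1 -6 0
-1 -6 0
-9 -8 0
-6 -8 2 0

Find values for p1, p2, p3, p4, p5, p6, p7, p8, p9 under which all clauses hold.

Try p1 = True.
  then p6 is forced to False.
Set p2 = True and propagate.
  then p7 is forced to True.
  then p4 is forced to False.
  then p5 is forced to True.
Set p3 = False and propagate.
The remaining clauses are satisfied by p8 = False, p9 = True.
Every clause has at least one true literal under this assignment.

p1=T, p2=T, p3=F, p4=F, p5=T, p6=F, p7=T, p8=F, p9=T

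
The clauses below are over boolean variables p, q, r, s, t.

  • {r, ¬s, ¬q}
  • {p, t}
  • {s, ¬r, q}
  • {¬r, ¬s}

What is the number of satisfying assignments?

12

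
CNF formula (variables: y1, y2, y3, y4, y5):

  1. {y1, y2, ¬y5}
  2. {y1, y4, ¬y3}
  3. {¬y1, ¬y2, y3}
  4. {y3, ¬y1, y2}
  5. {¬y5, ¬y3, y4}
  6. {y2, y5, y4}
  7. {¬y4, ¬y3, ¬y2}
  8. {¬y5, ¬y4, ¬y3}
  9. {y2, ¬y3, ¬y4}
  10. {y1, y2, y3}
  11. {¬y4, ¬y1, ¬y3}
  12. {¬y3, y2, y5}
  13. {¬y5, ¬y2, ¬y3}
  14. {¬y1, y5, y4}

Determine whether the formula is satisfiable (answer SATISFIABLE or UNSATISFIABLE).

SATISFIABLE

Set y1 = False and propagate.
Try y2 = True.
Set y3 = False and propagate.
y4, y5 are now unconstrained; take y4 = False, y5 = False.
So y1=False, y2=True, y3=False, y4=False, y5=False is a satisfying assignment.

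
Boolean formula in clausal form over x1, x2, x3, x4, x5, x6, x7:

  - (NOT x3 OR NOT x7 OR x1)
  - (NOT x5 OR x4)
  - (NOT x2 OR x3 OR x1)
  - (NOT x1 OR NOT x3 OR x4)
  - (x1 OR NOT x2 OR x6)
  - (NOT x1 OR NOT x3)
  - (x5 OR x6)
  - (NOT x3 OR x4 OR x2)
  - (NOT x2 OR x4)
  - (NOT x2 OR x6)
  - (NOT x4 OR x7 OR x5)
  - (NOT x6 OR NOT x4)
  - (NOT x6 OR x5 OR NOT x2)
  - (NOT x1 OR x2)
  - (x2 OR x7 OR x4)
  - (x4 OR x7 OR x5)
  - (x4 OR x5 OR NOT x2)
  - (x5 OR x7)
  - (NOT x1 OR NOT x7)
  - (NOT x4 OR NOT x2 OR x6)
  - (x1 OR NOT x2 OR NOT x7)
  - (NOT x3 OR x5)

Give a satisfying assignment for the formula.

x1=F  x2=F  x3=F  x4=T  x5=T  x6=F  x7=T

Check each clause:
  1. (x1 OR NOT x3 OR NOT x7) — NOT x3 is true.
  2. (NOT x5 OR x4) — x4 is true.
  3. (NOT x2 OR x3 OR x1) — NOT x2 is true.
  4. (NOT x3 OR x4 OR NOT x1) — x4 is true.
  5. (x1 OR NOT x2 OR x6) — NOT x2 is true.
  6. (NOT x1 OR NOT x3) — NOT x3 is true.
  7. (x5 OR x6) — x5 is true.
  8. (x4 OR NOT x3 OR x2) — x4 is true.
  9. (x4 OR NOT x2) — x4 is true.
  10. (x6 OR NOT x2) — NOT x2 is true.
  11. (x7 OR x5 OR NOT x4) — x5 is true.
  12. (NOT x4 OR NOT x6) — NOT x6 is true.
  13. (NOT x6 OR x5 OR NOT x2) — NOT x6 is true.
  14. (NOT x1 OR x2) — NOT x1 is true.
  15. (x2 OR x7 OR x4) — x4 is true.
  16. (x7 OR x4 OR x5) — x4 is true.
  17. (NOT x2 OR x5 OR x4) — x4 is true.
  18. (x7 OR x5) — x5 is true.
  19. (NOT x1 OR NOT x7) — NOT x1 is true.
  20. (NOT x4 OR NOT x2 OR x6) — NOT x2 is true.
  21. (NOT x7 OR x1 OR NOT x2) — NOT x2 is true.
  22. (x5 OR NOT x3) — x5 is true.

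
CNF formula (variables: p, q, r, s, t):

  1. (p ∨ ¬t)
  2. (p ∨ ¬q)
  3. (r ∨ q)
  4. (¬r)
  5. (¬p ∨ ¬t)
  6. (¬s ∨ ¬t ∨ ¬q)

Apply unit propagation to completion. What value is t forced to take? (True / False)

False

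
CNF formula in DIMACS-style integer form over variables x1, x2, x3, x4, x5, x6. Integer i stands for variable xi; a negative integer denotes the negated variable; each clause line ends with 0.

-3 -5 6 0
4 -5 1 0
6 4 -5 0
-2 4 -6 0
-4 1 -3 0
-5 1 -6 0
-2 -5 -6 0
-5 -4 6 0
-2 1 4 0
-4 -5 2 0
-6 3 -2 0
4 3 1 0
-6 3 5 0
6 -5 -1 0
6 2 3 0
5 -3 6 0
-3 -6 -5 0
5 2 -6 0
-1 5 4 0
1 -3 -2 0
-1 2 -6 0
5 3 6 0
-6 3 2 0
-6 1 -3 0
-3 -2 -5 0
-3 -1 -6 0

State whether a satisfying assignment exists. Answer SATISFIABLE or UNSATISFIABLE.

x6 = True:
  x1 = True:
    propagation gives x2=True, x4=True, x5=False, x3=True; an empty clause results — contradiction.
  x1 = False:
    propagation gives x5=False, x3=True; an empty clause results — contradiction.
x6 = False:
  x5 = True:
    propagation gives x3=False, x4=True; an empty clause results — contradiction.
  x5 = False:
    propagation gives x3=False; an empty clause results — contradiction.
Every branch closes, so no satisfying assignment exists.

UNSATISFIABLE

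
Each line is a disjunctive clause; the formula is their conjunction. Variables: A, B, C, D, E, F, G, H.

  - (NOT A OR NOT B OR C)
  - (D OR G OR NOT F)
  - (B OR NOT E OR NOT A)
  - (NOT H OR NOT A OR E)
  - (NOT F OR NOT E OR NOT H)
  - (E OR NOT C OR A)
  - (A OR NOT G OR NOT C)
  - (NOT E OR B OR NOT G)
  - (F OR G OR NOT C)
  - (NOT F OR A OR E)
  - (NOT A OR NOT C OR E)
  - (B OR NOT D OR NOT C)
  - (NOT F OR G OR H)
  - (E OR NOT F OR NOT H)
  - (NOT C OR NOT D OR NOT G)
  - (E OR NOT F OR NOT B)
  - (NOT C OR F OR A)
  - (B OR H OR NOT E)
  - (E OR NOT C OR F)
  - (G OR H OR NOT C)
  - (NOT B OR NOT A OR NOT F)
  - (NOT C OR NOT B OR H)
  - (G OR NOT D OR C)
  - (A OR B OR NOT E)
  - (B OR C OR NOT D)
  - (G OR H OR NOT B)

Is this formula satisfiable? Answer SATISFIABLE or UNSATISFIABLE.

SATISFIABLE

Try A = False.
Branch on B: take B = True.
The remaining clauses are satisfied by C = False, D = True, E = True, F = False, G = True, H = True.
So A=F  B=T  C=F  D=T  E=T  F=F  G=T  H=T is a satisfying assignment.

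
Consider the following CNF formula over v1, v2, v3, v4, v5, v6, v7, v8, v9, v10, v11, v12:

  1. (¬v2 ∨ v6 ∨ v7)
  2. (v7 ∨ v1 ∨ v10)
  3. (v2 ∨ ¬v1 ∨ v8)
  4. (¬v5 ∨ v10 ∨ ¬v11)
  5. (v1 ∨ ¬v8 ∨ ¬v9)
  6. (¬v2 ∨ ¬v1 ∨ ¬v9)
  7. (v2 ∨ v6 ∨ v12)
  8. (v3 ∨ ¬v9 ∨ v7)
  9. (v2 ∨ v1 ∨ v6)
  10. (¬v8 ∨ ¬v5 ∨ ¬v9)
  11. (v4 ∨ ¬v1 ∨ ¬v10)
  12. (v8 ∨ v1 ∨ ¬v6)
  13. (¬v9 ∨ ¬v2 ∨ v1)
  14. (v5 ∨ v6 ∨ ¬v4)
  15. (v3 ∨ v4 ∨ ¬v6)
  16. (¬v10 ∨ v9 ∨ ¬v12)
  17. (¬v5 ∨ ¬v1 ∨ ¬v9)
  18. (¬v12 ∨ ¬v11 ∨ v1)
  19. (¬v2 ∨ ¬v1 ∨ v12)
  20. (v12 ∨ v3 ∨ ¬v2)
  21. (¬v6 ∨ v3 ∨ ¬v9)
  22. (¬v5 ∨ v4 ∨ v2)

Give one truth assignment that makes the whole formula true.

v1=0, v2=0, v3=0, v4=1, v5=0, v6=1, v7=1, v8=1, v9=0, v10=1, v11=0, v12=0

Pure literal: v7 appears only positively; assign v7 = True.
v11 occurs only negated in the remaining clauses — set v11 = False.
Branch on v1: take v1 = False.
For the remaining variables, v2 = False, v3 = False, v4 = True, v5 = False, v6 = True, v8 = True, v9 = False, v10 = True, v12 = False works.
Every clause has at least one true literal under this assignment.
Check each clause:
  1. (v7 ∨ ¬v2 ∨ v6) — v7 is true.
  2. (v7 ∨ v1 ∨ v10) — v10 is true.
  3. (v8 ∨ ¬v1 ∨ v2) — v8 is true.
  4. (v10 ∨ ¬v11 ∨ ¬v5) — v10 is true.
  5. (¬v8 ∨ v1 ∨ ¬v9) — ¬v9 is true.
  6. (¬v2 ∨ ¬v9 ∨ ¬v1) — ¬v2 is true.
  7. (v2 ∨ v12 ∨ v6) — v6 is true.
  8. (v3 ∨ v7 ∨ ¬v9) — ¬v9 is true.
  9. (v2 ∨ v1 ∨ v6) — v6 is true.
  10. (¬v8 ∨ ¬v9 ∨ ¬v5) — ¬v5 is true.
  11. (¬v10 ∨ ¬v1 ∨ v4) — v4 is true.
  12. (v1 ∨ ¬v6 ∨ v8) — v8 is true.
  13. (v1 ∨ ¬v9 ∨ ¬v2) — ¬v2 is true.
  14. (v6 ∨ ¬v4 ∨ v5) — v6 is true.
  15. (v3 ∨ v4 ∨ ¬v6) — v4 is true.
  16. (¬v12 ∨ ¬v10 ∨ v9) — ¬v12 is true.
  17. (¬v1 ∨ ¬v9 ∨ ¬v5) — ¬v5 is true.
  18. (¬v12 ∨ v1 ∨ ¬v11) — ¬v12 is true.
  19. (v12 ∨ ¬v1 ∨ ¬v2) — ¬v2 is true.
  20. (v12 ∨ ¬v2 ∨ v3) — ¬v2 is true.
  21. (¬v9 ∨ ¬v6 ∨ v3) — ¬v9 is true.
  22. (¬v5 ∨ v4 ∨ v2) — ¬v5 is true.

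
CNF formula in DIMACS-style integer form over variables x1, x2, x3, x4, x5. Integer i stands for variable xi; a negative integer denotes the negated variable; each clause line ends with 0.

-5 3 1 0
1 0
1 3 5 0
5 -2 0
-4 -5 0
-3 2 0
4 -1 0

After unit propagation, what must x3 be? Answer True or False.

False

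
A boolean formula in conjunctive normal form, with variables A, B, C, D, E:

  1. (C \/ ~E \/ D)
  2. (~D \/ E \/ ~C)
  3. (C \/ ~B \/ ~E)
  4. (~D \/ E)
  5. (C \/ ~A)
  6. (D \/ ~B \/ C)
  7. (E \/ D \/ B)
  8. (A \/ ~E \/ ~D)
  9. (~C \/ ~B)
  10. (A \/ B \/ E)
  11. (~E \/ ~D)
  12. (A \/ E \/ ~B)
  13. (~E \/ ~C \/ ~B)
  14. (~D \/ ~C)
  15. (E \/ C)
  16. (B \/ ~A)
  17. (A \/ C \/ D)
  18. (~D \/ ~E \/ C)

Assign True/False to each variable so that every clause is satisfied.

A=0, B=0, C=1, D=0, E=1

Set A = False and propagate.
The remaining clauses are satisfied by B = False, C = True, D = False, E = True.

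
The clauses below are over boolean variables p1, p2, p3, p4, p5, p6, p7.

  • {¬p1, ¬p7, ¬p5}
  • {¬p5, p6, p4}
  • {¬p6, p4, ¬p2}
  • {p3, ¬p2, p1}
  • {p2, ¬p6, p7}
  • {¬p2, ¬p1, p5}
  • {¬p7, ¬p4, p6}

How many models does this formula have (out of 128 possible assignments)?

Split on p2, then p6.
  p2=1, p6=1: 6 of the 32 assignments to (p1,p3,p4,p5,p7) work.
  p2=1, p6=0: 6 of the 32 assignments to (p1,p3,p4,p5,p7) work.
  p2=0, p6=1: p3, p4 free; 3 ways for (p1,p5,p7) × 2^2 = 12.
  p2=0, p6=0: p1, p3 free; 4 ways for (p4,p5,p7) × 2^2 = 16.
Total: 6 + 6 + 12 + 16 = 40.

40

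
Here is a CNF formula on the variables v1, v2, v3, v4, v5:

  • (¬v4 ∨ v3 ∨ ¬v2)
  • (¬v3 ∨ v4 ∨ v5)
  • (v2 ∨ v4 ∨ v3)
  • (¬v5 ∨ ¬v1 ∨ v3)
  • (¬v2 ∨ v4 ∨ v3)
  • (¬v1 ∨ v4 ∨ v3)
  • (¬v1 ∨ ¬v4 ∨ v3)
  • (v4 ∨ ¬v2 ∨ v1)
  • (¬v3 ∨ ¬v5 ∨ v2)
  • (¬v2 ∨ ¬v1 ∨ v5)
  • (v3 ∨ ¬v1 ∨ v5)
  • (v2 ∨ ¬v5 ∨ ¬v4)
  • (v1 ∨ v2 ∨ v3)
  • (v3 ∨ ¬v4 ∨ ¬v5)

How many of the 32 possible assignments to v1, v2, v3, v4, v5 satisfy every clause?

Satisfying assignments:
  v1=0 v2=0 v3=1 v4=1 v5=0
  v1=0 v2=1 v3=1 v4=1 v5=0
  v1=0 v2=1 v3=1 v4=1 v5=1
  v1=1 v2=0 v3=1 v4=1 v5=0
  v1=1 v2=1 v3=1 v4=0 v5=1
  v1=1 v2=1 v3=1 v4=1 v5=1
That's 6 in total.

6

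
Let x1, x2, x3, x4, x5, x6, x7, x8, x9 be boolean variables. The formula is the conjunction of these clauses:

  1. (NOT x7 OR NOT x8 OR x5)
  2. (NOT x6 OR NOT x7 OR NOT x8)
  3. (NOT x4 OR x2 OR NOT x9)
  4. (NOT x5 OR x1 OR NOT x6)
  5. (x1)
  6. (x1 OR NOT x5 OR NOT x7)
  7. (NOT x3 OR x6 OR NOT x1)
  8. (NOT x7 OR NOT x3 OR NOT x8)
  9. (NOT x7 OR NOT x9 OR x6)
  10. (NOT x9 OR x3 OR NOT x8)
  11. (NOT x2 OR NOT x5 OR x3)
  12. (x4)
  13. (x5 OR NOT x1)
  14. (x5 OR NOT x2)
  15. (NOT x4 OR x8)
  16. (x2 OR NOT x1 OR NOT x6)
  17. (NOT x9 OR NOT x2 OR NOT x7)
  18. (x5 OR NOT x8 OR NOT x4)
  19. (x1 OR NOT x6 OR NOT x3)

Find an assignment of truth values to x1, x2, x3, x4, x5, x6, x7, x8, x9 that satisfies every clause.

x1=True, x2=False, x3=False, x4=True, x5=True, x6=False, x7=False, x8=True, x9=False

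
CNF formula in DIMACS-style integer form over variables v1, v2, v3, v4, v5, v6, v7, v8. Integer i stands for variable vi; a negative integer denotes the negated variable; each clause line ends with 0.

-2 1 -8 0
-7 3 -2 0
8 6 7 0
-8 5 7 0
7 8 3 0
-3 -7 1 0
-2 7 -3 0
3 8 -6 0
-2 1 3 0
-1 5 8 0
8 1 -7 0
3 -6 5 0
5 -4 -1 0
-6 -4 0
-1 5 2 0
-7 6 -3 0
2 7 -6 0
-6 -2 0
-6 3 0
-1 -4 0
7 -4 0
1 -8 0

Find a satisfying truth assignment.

v1 = T  v2 = T  v3 = F  v4 = F  v5 = T  v6 = F  v7 = F  v8 = T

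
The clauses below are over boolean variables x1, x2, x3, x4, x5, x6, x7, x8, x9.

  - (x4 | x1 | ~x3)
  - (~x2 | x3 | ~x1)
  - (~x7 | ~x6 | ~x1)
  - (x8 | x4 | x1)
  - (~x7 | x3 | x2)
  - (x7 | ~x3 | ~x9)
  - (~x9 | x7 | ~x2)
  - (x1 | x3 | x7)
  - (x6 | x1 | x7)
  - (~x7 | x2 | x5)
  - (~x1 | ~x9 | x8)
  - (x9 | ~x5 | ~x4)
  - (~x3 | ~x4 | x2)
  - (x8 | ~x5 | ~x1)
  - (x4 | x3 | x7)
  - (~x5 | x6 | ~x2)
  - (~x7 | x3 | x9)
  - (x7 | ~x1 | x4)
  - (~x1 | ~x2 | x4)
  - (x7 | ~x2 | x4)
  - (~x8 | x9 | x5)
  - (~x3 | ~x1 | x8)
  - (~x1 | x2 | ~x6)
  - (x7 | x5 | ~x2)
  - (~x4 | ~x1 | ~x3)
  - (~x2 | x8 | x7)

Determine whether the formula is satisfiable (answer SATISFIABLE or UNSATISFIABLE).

SATISFIABLE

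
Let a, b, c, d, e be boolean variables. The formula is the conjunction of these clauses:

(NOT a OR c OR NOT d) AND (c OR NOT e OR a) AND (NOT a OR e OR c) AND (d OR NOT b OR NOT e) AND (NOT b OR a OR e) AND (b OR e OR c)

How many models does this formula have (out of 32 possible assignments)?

13

Split on e, then a.
  e=1, a=1: remaining (b,c,d) ∈ {(0,0,0); (0,1,0); (0,1,1); (1,1,1)} — 4.
  e=1, a=0: remaining (b,c,d) ∈ {(0,1,0); (0,1,1); (1,1,1)} — 3.
  e=0, a=1: remaining (b,c,d) ∈ {(0,1,0); (0,1,1); (1,1,0); (1,1,1)} — 4.
  e=0, a=0: remaining (b,c,d) ∈ {(0,1,0); (0,1,1)} — 2.
Total: 4 + 3 + 4 + 2 = 13.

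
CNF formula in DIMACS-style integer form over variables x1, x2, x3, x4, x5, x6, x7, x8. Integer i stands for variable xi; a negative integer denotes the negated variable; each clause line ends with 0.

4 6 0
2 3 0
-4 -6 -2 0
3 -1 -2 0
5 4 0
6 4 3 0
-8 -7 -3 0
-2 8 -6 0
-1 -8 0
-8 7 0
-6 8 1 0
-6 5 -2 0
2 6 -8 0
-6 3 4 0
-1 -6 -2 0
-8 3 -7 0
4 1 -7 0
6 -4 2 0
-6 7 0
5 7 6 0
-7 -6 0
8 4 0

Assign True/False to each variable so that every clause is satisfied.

x1=True, x2=True, x3=True, x4=True, x5=False, x6=False, x7=True, x8=False

Branch on x1: take x1 = True.
  then x8 is forced to False.
  then x4 is forced to True.
Branch on x2: take x2 = True.
  then x6 is forced to False.
  then x3 is forced to True.
The remaining clauses are satisfied by x5 = False, x7 = True.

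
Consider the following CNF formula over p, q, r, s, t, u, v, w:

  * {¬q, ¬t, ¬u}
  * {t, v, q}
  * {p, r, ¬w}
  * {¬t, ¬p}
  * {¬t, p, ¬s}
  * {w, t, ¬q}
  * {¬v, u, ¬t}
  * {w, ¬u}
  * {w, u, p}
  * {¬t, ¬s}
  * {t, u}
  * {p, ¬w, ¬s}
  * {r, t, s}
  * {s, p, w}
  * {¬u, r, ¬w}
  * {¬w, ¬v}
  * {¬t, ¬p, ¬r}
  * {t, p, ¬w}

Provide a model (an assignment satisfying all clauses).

p=F, q=T, r=T, s=F, t=T, u=F, v=F, w=T

Set p = False and propagate.
The remaining clauses are satisfied by q = True, r = True, s = False, t = True, u = False, v = False, w = True.
Every clause has at least one true literal under this assignment.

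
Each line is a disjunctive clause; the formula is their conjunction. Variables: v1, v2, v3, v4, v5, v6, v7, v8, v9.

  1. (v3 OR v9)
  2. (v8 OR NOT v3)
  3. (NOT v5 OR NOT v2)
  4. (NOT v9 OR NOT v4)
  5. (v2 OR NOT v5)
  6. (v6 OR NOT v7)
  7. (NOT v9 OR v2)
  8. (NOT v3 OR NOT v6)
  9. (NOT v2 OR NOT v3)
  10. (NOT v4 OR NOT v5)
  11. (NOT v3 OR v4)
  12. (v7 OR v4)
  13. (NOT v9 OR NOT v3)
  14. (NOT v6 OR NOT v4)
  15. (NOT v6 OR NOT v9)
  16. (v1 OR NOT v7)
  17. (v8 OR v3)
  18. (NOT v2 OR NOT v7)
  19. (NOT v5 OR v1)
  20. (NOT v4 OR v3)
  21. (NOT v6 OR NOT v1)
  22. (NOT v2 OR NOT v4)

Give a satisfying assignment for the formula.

v1 = 1, v2 = 0, v3 = 1, v4 = 1, v5 = 0, v6 = 0, v7 = 0, v8 = 1, v9 = 0

Pure literal: v5 appears only negated; assign v5 = False.
v8 occurs only positively in the remaining clauses — set v8 = True.
Set v1 = True and propagate.
  then v6 is forced to False.
  then v7 is forced to False.
  then v4 is forced to True.
  then v9 is forced to False.
  then v3 is forced to True.
  then v2 is forced to False.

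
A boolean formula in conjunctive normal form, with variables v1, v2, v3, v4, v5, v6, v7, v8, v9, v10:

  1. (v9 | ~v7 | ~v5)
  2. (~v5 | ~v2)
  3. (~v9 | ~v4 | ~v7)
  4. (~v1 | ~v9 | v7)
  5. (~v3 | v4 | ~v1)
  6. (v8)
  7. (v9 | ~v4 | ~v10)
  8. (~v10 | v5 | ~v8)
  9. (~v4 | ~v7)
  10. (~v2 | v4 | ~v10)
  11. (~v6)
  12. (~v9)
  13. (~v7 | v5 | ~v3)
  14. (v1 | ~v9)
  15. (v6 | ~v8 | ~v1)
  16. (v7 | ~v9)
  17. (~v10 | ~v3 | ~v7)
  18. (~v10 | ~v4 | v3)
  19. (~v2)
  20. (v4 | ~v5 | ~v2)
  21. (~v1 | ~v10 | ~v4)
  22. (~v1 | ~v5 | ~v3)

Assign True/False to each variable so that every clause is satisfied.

v1 = F, v2 = F, v3 = T, v4 = F, v5 = T, v6 = F, v7 = F, v8 = T, v9 = F, v10 = T

Check each clause:
  1. (~v5 | ~v7 | v9) — ~v7 is true.
  2. (~v5 | ~v2) — ~v2 is true.
  3. (~v4 | ~v9 | ~v7) — ~v7 is true.
  4. (~v9 | ~v1 | v7) — ~v9 is true.
  5. (~v1 | v4 | ~v3) — ~v1 is true.
  6. (v8) — v8 is true.
  7. (v9 | ~v4 | ~v10) — ~v4 is true.
  8. (~v10 | v5 | ~v8) — v5 is true.
  9. (~v4 | ~v7) — ~v7 is true.
  10. (~v10 | ~v2 | v4) — ~v2 is true.
  11. (~v6) — ~v6 is true.
  12. (~v9) — ~v9 is true.
  13. (~v3 | v5 | ~v7) — v5 is true.
  14. (v1 | ~v9) — ~v9 is true.
  15. (~v8 | ~v1 | v6) — ~v1 is true.
  16. (~v9 | v7) — ~v9 is true.
  17. (~v7 | ~v10 | ~v3) — ~v7 is true.
  18. (~v4 | ~v10 | v3) — v3 is true.
  19. (~v2) — ~v2 is true.
  20. (~v5 | v4 | ~v2) — ~v2 is true.
  21. (~v4 | ~v1 | ~v10) — ~v4 is true.
  22. (~v5 | ~v1 | ~v3) — ~v1 is true.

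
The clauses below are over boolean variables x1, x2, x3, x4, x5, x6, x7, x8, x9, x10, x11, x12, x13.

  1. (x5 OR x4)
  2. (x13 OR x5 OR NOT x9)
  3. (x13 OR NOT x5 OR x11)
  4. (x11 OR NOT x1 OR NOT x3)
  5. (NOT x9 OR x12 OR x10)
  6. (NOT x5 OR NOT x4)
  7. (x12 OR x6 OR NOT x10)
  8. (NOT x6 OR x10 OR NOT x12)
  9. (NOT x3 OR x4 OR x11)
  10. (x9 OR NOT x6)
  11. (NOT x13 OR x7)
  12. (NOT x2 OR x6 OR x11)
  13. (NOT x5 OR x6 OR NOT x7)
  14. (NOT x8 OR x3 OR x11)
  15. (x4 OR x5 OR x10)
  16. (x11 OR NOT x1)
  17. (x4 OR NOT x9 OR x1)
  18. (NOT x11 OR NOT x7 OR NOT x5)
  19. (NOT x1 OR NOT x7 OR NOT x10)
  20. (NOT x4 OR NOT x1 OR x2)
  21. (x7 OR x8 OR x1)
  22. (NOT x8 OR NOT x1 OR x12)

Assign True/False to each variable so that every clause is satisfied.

x1=True, x2=True, x3=False, x4=False, x5=True, x6=True, x7=False, x8=False, x9=True, x10=True, x11=True, x12=False, x13=False

Try x1 = True.
  then x11 is forced to True.
Branch on x2: take x2 = True.
Set x4 = False and propagate.
  then x5 is forced to True.
  then x7 is forced to False.
  then x13 is forced to False.
For the remaining variables, x3 = False, x6 = True, x8 = False, x9 = True, x10 = True, x12 = False works.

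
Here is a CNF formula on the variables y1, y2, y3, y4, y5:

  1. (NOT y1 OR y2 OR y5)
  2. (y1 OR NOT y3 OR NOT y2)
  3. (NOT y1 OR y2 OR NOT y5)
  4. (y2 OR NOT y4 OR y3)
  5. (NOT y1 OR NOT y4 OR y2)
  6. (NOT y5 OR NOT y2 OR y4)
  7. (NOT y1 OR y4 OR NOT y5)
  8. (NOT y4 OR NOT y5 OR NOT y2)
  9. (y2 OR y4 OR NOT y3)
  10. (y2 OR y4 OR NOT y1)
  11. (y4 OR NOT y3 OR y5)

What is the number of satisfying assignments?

9

Case analysis on y2 and y4:
  y2=T, y4=T: remaining (y1,y3,y5) ∈ {(F,F,F); (T,F,F); (T,T,F)} — 3.
  y2=T, y4=F: remaining (y1,y3,y5) ∈ {(F,F,F); (T,F,F)} — 2.
  y2=F, y4=T: remaining (y1,y3,y5) ∈ {(F,T,F); (F,T,T)} — 2.
  y2=F, y4=F: remaining (y1,y3,y5) ∈ {(F,F,F); (F,F,T)} — 2.
Total: 3 + 2 + 2 + 2 = 9.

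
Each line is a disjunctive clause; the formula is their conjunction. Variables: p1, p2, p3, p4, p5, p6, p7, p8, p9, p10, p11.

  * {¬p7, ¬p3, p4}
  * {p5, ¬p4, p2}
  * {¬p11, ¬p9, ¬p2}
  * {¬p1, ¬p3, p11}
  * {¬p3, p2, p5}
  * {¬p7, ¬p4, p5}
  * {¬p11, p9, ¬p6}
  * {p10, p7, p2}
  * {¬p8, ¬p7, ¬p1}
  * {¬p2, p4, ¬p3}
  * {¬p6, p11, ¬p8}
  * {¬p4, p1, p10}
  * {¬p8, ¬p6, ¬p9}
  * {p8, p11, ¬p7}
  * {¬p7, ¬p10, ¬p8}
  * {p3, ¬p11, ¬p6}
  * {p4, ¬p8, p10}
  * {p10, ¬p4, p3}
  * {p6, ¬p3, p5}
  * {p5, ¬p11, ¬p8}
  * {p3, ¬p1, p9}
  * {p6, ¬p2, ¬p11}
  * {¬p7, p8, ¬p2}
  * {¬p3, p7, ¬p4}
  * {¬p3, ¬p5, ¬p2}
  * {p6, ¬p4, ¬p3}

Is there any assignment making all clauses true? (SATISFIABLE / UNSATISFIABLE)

SATISFIABLE

Set p1 = True and propagate.
Branch on p2: take p2 = True.
The remaining clauses are satisfied by p3 = False, p4 = True, p5 = False, p6 = True, p7 = False, p8 = False, p9 = True, p10 = True, p11 = False.
Every clause has at least one true literal under this assignment.
So p1 = 1, p2 = 1, p3 = 0, p4 = 1, p5 = 0, p6 = 1, p7 = 0, p8 = 0, p9 = 1, p10 = 1, p11 = 0 is a satisfying assignment.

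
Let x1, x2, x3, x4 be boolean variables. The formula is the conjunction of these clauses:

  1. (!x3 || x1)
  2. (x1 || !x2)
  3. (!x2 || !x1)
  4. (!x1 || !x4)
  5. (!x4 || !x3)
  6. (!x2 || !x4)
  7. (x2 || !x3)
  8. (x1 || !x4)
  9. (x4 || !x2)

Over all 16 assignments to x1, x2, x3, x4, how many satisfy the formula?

2

The models are:
  x1=0 x2=0 x3=0 x4=0
  x1=1 x2=0 x3=0 x4=0
Count: 2.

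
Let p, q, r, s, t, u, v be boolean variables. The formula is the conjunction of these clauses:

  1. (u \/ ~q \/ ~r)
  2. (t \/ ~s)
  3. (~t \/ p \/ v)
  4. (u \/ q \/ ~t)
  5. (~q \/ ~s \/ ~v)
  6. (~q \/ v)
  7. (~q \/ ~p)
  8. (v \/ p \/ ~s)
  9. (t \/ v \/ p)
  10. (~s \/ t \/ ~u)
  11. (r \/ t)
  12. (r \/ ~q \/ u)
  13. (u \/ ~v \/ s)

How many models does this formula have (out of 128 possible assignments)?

19

Case analysis on q and t:
  q=T, t=T: remaining (p,r,s,u,v) ∈ {(F,F,F,T,T); (F,T,F,T,T)} — 2.
  q=T, t=F: remaining (p,r,s,u,v) ∈ {(F,T,F,T,T)} — 1.
  q=F, t=T: r, s free; 3 ways for (p,u,v) × 2^2 = 12.
  q=F, t=F: remaining (p,r,s,u,v) ∈ {(F,T,F,T,T); (T,T,F,F,F); (T,T,F,T,F); (T,T,F,T,T)} — 4.
Total: 2 + 1 + 12 + 4 = 19.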